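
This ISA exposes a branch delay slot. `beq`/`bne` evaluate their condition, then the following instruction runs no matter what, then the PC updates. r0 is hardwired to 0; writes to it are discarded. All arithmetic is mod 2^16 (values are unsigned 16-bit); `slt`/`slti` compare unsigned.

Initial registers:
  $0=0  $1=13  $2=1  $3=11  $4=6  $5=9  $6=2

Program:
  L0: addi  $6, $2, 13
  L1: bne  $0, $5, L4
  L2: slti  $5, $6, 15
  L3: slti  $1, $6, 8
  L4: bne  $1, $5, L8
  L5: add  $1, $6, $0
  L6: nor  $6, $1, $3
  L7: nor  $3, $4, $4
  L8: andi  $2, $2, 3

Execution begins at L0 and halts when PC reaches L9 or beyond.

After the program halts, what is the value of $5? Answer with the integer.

1

  step pc=0: addi  $6, $2, 13  regs=(0,13,1,11,6,9,14)
  step pc=1: bne  $0, $5, L4  cond=T  regs=(0,13,1,11,6,9,14)
  step pc=2: slti  $5, $6, 15  regs=(0,13,1,11,6,1,14)
  step pc=4: bne  $1, $5, L8  cond=T  regs=(0,13,1,11,6,1,14)
  step pc=5: add  $1, $6, $0  regs=(0,14,1,11,6,1,14)
  step pc=8: andi  $2, $2, 3  regs=(0,14,1,11,6,1,14)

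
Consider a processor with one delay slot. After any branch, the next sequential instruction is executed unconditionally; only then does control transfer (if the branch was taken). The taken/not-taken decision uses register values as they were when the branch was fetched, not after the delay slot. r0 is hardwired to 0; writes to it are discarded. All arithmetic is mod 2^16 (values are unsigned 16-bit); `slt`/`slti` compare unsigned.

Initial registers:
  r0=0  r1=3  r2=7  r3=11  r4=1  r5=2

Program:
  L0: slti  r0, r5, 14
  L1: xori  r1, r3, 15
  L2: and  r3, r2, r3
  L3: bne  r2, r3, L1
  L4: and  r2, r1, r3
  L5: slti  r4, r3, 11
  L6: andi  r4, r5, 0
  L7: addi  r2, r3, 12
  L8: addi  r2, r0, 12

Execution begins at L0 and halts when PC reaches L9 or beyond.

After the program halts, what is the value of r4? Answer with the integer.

[0] slti  r0, r5, 14  →  {r0:0, r1:3, r2:7, r3:11, r4:1, r5:2}
[1] xori  r1, r3, 15  →  {r0:0, r1:4, r2:7, r3:11, r4:1, r5:2}
[2] and  r3, r2, r3  →  {r0:0, r1:4, r2:7, r3:3, r4:1, r5:2}
[3] bne  r2, r3, L1  →  {r0:0, r1:4, r2:7, r3:3, r4:1, r5:2}  ⟨branch taken⟩
[4] and  r2, r1, r3  →  {r0:0, r1:4, r2:0, r3:3, r4:1, r5:2}
[1] xori  r1, r3, 15  →  {r0:0, r1:12, r2:0, r3:3, r4:1, r5:2}
[2] and  r3, r2, r3  →  {r0:0, r1:12, r2:0, r3:0, r4:1, r5:2}
[3] bne  r2, r3, L1  →  {r0:0, r1:12, r2:0, r3:0, r4:1, r5:2}  ⟨branch fallthrough⟩
[4] and  r2, r1, r3  →  {r0:0, r1:12, r2:0, r3:0, r4:1, r5:2}
[5] slti  r4, r3, 11  →  {r0:0, r1:12, r2:0, r3:0, r4:1, r5:2}
[6] andi  r4, r5, 0  →  {r0:0, r1:12, r2:0, r3:0, r4:0, r5:2}
[7] addi  r2, r3, 12  →  {r0:0, r1:12, r2:12, r3:0, r4:0, r5:2}
[8] addi  r2, r0, 12  →  {r0:0, r1:12, r2:12, r3:0, r4:0, r5:2}

0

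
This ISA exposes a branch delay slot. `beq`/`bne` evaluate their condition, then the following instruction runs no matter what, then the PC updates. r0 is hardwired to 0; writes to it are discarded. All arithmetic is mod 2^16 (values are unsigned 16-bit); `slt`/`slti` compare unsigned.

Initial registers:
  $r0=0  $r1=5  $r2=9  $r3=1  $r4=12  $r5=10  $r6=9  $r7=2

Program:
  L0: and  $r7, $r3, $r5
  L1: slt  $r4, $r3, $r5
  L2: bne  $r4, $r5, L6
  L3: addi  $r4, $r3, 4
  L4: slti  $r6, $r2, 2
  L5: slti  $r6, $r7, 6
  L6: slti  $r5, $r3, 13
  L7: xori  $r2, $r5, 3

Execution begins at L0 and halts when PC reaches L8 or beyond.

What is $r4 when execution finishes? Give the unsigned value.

PC=0  and  $r7, $r3, $r5     | $r0=0 $r1=5 $r2=9 $r3=1 $r4=12 $r5=10 $r6=9 $r7=0
PC=1  slt  $r4, $r3, $r5     | $r0=0 $r1=5 $r2=9 $r3=1 $r4=1 $r5=10 $r6=9 $r7=0
PC=2  bne  $r4, $r5, L6      | $r0=0 $r1=5 $r2=9 $r3=1 $r4=1 $r5=10 $r6=9 $r7=0  [TAKEN]
PC=3  addi  $r4, $r3, 4      | $r0=0 $r1=5 $r2=9 $r3=1 $r4=5 $r5=10 $r6=9 $r7=0
PC=6  slti  $r5, $r3, 13     | $r0=0 $r1=5 $r2=9 $r3=1 $r4=5 $r5=1 $r6=9 $r7=0
PC=7  xori  $r2, $r5, 3      | $r0=0 $r1=5 $r2=2 $r3=1 $r4=5 $r5=1 $r6=9 $r7=0

5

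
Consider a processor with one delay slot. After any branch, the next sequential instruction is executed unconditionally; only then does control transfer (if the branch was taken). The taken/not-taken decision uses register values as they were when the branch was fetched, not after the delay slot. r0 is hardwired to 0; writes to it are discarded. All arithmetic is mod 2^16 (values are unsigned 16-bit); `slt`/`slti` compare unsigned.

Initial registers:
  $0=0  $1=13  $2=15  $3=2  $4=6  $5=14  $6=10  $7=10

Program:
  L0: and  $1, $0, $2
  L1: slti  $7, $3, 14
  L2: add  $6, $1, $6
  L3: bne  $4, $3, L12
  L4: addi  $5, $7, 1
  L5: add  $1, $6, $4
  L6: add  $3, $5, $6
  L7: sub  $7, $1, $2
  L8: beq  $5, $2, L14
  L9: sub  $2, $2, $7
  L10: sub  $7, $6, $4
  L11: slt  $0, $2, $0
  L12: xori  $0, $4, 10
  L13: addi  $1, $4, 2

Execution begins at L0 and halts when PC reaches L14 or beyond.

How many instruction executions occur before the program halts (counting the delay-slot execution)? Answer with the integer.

7

PC=0  and  $1, $0, $2        | $0=0 $1=0 $2=15 $3=2 $4=6 $5=14 $6=10 $7=10
PC=1  slti  $7, $3, 14       | $0=0 $1=0 $2=15 $3=2 $4=6 $5=14 $6=10 $7=1
PC=2  add  $6, $1, $6        | $0=0 $1=0 $2=15 $3=2 $4=6 $5=14 $6=10 $7=1
PC=3  bne  $4, $3, L12       | $0=0 $1=0 $2=15 $3=2 $4=6 $5=14 $6=10 $7=1  [TAKEN]
PC=4  addi  $5, $7, 1        | $0=0 $1=0 $2=15 $3=2 $4=6 $5=2 $6=10 $7=1
PC=12 xori  $0, $4, 10       | $0=0 $1=0 $2=15 $3=2 $4=6 $5=2 $6=10 $7=1
PC=13 addi  $1, $4, 2        | $0=0 $1=8 $2=15 $3=2 $4=6 $5=2 $6=10 $7=1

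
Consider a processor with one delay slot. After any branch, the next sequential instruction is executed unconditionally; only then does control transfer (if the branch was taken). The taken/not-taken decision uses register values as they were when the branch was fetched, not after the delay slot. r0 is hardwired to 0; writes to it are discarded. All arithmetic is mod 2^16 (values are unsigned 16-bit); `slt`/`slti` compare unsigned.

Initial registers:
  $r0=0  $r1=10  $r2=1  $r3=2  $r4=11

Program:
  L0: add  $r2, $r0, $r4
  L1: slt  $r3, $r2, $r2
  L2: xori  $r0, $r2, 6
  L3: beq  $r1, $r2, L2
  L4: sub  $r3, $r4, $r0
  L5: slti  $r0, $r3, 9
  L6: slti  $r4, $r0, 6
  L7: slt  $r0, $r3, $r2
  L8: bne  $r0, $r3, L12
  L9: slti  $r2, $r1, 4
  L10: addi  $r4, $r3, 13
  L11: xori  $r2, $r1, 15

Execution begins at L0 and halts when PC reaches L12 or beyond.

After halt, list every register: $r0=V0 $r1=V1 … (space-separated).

[0] add  $r2, $r0, $r4  →  {$r0:0, $r1:10, $r2:11, $r3:2, $r4:11}
[1] slt  $r3, $r2, $r2  →  {$r0:0, $r1:10, $r2:11, $r3:0, $r4:11}
[2] xori  $r0, $r2, 6  →  {$r0:0, $r1:10, $r2:11, $r3:0, $r4:11}
[3] beq  $r1, $r2, L2  →  {$r0:0, $r1:10, $r2:11, $r3:0, $r4:11}  ⟨branch fallthrough⟩
[4] sub  $r3, $r4, $r0  →  {$r0:0, $r1:10, $r2:11, $r3:11, $r4:11}
[5] slti  $r0, $r3, 9  →  {$r0:0, $r1:10, $r2:11, $r3:11, $r4:11}
[6] slti  $r4, $r0, 6  →  {$r0:0, $r1:10, $r2:11, $r3:11, $r4:1}
[7] slt  $r0, $r3, $r2  →  {$r0:0, $r1:10, $r2:11, $r3:11, $r4:1}
[8] bne  $r0, $r3, L12  →  {$r0:0, $r1:10, $r2:11, $r3:11, $r4:1}  ⟨branch taken⟩
[9] slti  $r2, $r1, 4  →  {$r0:0, $r1:10, $r2:0, $r3:11, $r4:1}

$r0=0 $r1=10 $r2=0 $r3=11 $r4=1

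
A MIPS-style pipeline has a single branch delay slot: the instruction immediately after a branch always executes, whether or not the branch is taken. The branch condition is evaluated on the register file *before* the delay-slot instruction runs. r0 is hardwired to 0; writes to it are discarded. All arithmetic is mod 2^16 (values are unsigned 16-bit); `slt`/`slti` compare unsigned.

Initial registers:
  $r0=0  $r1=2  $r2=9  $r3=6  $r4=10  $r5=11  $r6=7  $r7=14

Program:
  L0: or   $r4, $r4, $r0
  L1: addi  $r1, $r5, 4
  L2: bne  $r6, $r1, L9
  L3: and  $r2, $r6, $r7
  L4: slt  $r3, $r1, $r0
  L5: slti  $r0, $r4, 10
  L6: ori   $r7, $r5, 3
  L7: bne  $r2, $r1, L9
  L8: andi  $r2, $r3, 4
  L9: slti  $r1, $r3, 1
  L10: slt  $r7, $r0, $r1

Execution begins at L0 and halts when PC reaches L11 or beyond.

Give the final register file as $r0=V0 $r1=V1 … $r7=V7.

$r0=0 $r1=0 $r2=6 $r3=6 $r4=10 $r5=11 $r6=7 $r7=0

  step pc=0: or   $r4, $r4, $r0  regs=(0,2,9,6,10,11,7,14)
  step pc=1: addi  $r1, $r5, 4  regs=(0,15,9,6,10,11,7,14)
  step pc=2: bne  $r6, $r1, L9  cond=T  regs=(0,15,9,6,10,11,7,14)
  step pc=3: and  $r2, $r6, $r7  regs=(0,15,6,6,10,11,7,14)
  step pc=9: slti  $r1, $r3, 1  regs=(0,0,6,6,10,11,7,14)
  step pc=10: slt  $r7, $r0, $r1  regs=(0,0,6,6,10,11,7,0)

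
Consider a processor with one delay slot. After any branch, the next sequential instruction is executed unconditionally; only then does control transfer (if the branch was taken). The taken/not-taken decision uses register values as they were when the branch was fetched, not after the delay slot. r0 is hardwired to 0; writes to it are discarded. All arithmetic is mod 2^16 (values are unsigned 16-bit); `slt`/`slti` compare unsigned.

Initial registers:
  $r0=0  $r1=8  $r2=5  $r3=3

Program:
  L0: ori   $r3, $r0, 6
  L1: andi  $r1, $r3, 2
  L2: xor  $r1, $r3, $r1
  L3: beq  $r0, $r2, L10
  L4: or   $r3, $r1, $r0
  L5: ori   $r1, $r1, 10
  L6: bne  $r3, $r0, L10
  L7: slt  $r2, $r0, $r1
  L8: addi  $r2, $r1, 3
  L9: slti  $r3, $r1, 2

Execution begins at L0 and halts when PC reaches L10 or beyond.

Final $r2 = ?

#0 ori   $r3, $r0, 6 ; 0/8/5/6
#1 andi  $r1, $r3, 2 ; 0/2/5/6
#2 xor  $r1, $r3, $r1 ; 0/4/5/6
#3 beq  $r0, $r2, L10 ; 0/4/5/6 ; →fallthru
#4 or   $r3, $r1, $r0 ; 0/4/5/4
#5 ori   $r1, $r1, 10 ; 0/14/5/4
#6 bne  $r3, $r0, L10 ; 0/14/5/4 ; →target
#7 slt  $r2, $r0, $r1 ; 0/14/1/4

1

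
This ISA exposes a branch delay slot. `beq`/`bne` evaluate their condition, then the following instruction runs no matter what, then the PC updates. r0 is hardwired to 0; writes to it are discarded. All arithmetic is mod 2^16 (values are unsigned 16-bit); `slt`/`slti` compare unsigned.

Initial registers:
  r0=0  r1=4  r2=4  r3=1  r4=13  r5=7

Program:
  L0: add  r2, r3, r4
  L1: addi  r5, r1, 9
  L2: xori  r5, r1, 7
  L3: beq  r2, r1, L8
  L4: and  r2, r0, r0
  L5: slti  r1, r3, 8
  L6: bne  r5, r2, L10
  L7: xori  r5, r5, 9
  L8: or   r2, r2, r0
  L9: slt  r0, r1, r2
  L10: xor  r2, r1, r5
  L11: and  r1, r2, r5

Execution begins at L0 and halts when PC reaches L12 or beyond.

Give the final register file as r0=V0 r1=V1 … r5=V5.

[0] add  r2, r3, r4  →  {r0:0, r1:4, r2:14, r3:1, r4:13, r5:7}
[1] addi  r5, r1, 9  →  {r0:0, r1:4, r2:14, r3:1, r4:13, r5:13}
[2] xori  r5, r1, 7  →  {r0:0, r1:4, r2:14, r3:1, r4:13, r5:3}
[3] beq  r2, r1, L8  →  {r0:0, r1:4, r2:14, r3:1, r4:13, r5:3}  ⟨branch fallthrough⟩
[4] and  r2, r0, r0  →  {r0:0, r1:4, r2:0, r3:1, r4:13, r5:3}
[5] slti  r1, r3, 8  →  {r0:0, r1:1, r2:0, r3:1, r4:13, r5:3}
[6] bne  r5, r2, L10  →  {r0:0, r1:1, r2:0, r3:1, r4:13, r5:3}  ⟨branch taken⟩
[7] xori  r5, r5, 9  →  {r0:0, r1:1, r2:0, r3:1, r4:13, r5:10}
[10] xor  r2, r1, r5  →  {r0:0, r1:1, r2:11, r3:1, r4:13, r5:10}
[11] and  r1, r2, r5  →  {r0:0, r1:10, r2:11, r3:1, r4:13, r5:10}

r0=0 r1=10 r2=11 r3=1 r4=13 r5=10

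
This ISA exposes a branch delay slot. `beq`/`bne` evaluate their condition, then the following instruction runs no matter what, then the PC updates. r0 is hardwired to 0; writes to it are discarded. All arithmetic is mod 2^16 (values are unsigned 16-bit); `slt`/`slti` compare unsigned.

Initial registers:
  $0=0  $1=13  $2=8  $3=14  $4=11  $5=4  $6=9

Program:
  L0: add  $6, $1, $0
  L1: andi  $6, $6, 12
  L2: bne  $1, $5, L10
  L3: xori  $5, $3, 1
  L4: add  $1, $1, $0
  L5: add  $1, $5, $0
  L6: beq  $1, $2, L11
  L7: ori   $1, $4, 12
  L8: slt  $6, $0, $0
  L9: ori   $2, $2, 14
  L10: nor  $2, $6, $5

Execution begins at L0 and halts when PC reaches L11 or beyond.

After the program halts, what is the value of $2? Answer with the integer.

#0 add  $6, $1, $0 ; 0/13/8/14/11/4/13
#1 andi  $6, $6, 12 ; 0/13/8/14/11/4/12
#2 bne  $1, $5, L10 ; 0/13/8/14/11/4/12 ; →target
#3 xori  $5, $3, 1 ; 0/13/8/14/11/15/12
#10 nor  $2, $6, $5 ; 0/13/65520/14/11/15/12

65520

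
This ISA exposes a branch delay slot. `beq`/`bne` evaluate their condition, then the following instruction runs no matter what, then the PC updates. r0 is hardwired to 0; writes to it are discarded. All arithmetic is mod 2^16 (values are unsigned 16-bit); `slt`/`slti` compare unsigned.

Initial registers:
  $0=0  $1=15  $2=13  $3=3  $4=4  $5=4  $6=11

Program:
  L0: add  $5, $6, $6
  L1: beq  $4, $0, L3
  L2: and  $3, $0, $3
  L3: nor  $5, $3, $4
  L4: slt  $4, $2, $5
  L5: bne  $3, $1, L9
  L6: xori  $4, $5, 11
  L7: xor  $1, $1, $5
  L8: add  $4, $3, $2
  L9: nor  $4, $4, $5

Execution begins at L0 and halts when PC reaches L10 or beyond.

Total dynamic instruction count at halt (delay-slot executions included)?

8

PC=0  add  $5, $6, $6        | $0=0 $1=15 $2=13 $3=3 $4=4 $5=22 $6=11
PC=1  beq  $4, $0, L3        | $0=0 $1=15 $2=13 $3=3 $4=4 $5=22 $6=11  [not taken]
PC=2  and  $3, $0, $3        | $0=0 $1=15 $2=13 $3=0 $4=4 $5=22 $6=11
PC=3  nor  $5, $3, $4        | $0=0 $1=15 $2=13 $3=0 $4=4 $5=65531 $6=11
PC=4  slt  $4, $2, $5        | $0=0 $1=15 $2=13 $3=0 $4=1 $5=65531 $6=11
PC=5  bne  $3, $1, L9        | $0=0 $1=15 $2=13 $3=0 $4=1 $5=65531 $6=11  [TAKEN]
PC=6  xori  $4, $5, 11       | $0=0 $1=15 $2=13 $3=0 $4=65520 $5=65531 $6=11
PC=9  nor  $4, $4, $5        | $0=0 $1=15 $2=13 $3=0 $4=4 $5=65531 $6=11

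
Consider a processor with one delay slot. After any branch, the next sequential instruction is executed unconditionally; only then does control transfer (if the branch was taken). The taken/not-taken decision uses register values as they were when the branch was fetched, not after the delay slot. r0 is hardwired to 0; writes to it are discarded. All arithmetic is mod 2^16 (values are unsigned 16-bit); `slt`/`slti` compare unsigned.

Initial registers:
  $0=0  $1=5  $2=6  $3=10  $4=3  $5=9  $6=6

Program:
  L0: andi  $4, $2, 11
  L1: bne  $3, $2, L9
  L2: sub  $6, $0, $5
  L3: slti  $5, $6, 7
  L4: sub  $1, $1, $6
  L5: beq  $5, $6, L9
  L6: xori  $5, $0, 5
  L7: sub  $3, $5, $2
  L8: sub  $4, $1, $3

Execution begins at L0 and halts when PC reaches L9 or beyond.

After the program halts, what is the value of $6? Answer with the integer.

65527

#0 andi  $4, $2, 11 ; 0/5/6/10/2/9/6
#1 bne  $3, $2, L9 ; 0/5/6/10/2/9/6 ; →target
#2 sub  $6, $0, $5 ; 0/5/6/10/2/9/65527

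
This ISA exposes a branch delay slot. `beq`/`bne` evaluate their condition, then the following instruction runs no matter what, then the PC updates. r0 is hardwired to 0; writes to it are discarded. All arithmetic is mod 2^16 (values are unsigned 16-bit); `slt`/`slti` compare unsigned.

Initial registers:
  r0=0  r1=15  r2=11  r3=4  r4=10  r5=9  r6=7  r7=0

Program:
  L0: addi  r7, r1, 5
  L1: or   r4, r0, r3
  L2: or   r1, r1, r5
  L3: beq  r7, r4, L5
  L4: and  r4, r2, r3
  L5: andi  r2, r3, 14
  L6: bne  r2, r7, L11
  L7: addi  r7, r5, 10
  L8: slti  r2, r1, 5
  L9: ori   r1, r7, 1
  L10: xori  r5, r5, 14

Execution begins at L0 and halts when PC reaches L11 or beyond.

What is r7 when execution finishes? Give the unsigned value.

[0] addi  r7, r1, 5  →  {r0:0, r1:15, r2:11, r3:4, r4:10, r5:9, r6:7, r7:20}
[1] or   r4, r0, r3  →  {r0:0, r1:15, r2:11, r3:4, r4:4, r5:9, r6:7, r7:20}
[2] or   r1, r1, r5  →  {r0:0, r1:15, r2:11, r3:4, r4:4, r5:9, r6:7, r7:20}
[3] beq  r7, r4, L5  →  {r0:0, r1:15, r2:11, r3:4, r4:4, r5:9, r6:7, r7:20}  ⟨branch fallthrough⟩
[4] and  r4, r2, r3  →  {r0:0, r1:15, r2:11, r3:4, r4:0, r5:9, r6:7, r7:20}
[5] andi  r2, r3, 14  →  {r0:0, r1:15, r2:4, r3:4, r4:0, r5:9, r6:7, r7:20}
[6] bne  r2, r7, L11  →  {r0:0, r1:15, r2:4, r3:4, r4:0, r5:9, r6:7, r7:20}  ⟨branch taken⟩
[7] addi  r7, r5, 10  →  {r0:0, r1:15, r2:4, r3:4, r4:0, r5:9, r6:7, r7:19}

19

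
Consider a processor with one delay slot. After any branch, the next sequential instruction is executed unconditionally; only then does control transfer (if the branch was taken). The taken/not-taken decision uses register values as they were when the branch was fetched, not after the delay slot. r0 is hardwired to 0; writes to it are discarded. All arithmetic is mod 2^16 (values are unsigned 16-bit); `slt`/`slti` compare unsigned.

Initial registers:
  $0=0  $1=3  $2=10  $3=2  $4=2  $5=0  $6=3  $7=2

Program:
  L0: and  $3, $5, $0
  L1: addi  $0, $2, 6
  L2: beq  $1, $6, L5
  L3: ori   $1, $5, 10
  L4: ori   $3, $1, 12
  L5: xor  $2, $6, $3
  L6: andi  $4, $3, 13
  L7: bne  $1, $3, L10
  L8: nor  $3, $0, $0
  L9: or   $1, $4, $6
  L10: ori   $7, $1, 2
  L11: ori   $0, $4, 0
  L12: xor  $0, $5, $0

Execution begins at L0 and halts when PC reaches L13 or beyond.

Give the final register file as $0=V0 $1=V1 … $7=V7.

#0 and  $3, $5, $0 ; 0/3/10/0/2/0/3/2
#1 addi  $0, $2, 6 ; 0/3/10/0/2/0/3/2
#2 beq  $1, $6, L5 ; 0/3/10/0/2/0/3/2 ; →target
#3 ori   $1, $5, 10 ; 0/10/10/0/2/0/3/2
#5 xor  $2, $6, $3 ; 0/10/3/0/2/0/3/2
#6 andi  $4, $3, 13 ; 0/10/3/0/0/0/3/2
#7 bne  $1, $3, L10 ; 0/10/3/0/0/0/3/2 ; →target
#8 nor  $3, $0, $0 ; 0/10/3/65535/0/0/3/2
#10 ori   $7, $1, 2 ; 0/10/3/65535/0/0/3/10
#11 ori   $0, $4, 0 ; 0/10/3/65535/0/0/3/10
#12 xor  $0, $5, $0 ; 0/10/3/65535/0/0/3/10

$0=0 $1=10 $2=3 $3=65535 $4=0 $5=0 $6=3 $7=10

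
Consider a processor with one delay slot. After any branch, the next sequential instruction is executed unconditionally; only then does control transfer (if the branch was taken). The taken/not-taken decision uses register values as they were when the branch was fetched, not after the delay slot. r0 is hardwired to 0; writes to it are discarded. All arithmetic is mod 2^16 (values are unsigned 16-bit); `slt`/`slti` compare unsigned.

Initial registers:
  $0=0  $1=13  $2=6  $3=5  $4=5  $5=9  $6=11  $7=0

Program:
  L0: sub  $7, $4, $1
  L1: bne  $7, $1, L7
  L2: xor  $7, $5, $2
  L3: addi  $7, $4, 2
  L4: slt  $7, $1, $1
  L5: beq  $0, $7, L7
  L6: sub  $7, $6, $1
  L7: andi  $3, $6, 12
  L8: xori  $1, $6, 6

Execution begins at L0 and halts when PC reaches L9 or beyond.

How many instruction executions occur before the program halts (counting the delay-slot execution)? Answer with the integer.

[0] sub  $7, $4, $1  →  {$0:0, $1:13, $2:6, $3:5, $4:5, $5:9, $6:11, $7:65528}
[1] bne  $7, $1, L7  →  {$0:0, $1:13, $2:6, $3:5, $4:5, $5:9, $6:11, $7:65528}  ⟨branch taken⟩
[2] xor  $7, $5, $2  →  {$0:0, $1:13, $2:6, $3:5, $4:5, $5:9, $6:11, $7:15}
[7] andi  $3, $6, 12  →  {$0:0, $1:13, $2:6, $3:8, $4:5, $5:9, $6:11, $7:15}
[8] xori  $1, $6, 6  →  {$0:0, $1:13, $2:6, $3:8, $4:5, $5:9, $6:11, $7:15}

5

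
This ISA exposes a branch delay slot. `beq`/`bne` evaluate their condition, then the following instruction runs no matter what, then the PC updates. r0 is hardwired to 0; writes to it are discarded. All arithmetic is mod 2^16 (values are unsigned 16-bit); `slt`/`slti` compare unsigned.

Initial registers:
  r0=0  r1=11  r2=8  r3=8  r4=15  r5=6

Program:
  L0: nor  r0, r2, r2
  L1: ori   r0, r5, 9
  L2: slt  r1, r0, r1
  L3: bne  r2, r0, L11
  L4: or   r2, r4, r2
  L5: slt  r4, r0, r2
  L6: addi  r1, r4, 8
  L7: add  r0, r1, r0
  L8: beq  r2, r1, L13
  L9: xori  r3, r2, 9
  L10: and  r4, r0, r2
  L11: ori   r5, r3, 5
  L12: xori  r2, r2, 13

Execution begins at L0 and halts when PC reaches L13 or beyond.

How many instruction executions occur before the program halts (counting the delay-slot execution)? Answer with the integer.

[0] nor  r0, r2, r2  →  {r0:0, r1:11, r2:8, r3:8, r4:15, r5:6}
[1] ori   r0, r5, 9  →  {r0:0, r1:11, r2:8, r3:8, r4:15, r5:6}
[2] slt  r1, r0, r1  →  {r0:0, r1:1, r2:8, r3:8, r4:15, r5:6}
[3] bne  r2, r0, L11  →  {r0:0, r1:1, r2:8, r3:8, r4:15, r5:6}  ⟨branch taken⟩
[4] or   r2, r4, r2  →  {r0:0, r1:1, r2:15, r3:8, r4:15, r5:6}
[11] ori   r5, r3, 5  →  {r0:0, r1:1, r2:15, r3:8, r4:15, r5:13}
[12] xori  r2, r2, 13  →  {r0:0, r1:1, r2:2, r3:8, r4:15, r5:13}

7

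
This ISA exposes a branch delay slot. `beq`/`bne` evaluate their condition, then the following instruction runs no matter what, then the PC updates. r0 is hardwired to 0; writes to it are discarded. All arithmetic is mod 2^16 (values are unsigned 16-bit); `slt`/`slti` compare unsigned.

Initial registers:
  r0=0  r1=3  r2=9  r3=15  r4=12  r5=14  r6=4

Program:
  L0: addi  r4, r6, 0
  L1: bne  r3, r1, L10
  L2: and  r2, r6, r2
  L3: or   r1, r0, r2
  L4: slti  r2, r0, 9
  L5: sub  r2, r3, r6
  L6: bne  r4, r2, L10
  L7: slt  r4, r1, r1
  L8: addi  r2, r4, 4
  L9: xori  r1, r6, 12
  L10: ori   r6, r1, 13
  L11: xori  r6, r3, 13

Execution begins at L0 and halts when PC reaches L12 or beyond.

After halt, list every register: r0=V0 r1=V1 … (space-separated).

r0=0 r1=3 r2=0 r3=15 r4=4 r5=14 r6=2

  step pc=0: addi  r4, r6, 0  regs=(0,3,9,15,4,14,4)
  step pc=1: bne  r3, r1, L10  cond=T  regs=(0,3,9,15,4,14,4)
  step pc=2: and  r2, r6, r2  regs=(0,3,0,15,4,14,4)
  step pc=10: ori   r6, r1, 13  regs=(0,3,0,15,4,14,15)
  step pc=11: xori  r6, r3, 13  regs=(0,3,0,15,4,14,2)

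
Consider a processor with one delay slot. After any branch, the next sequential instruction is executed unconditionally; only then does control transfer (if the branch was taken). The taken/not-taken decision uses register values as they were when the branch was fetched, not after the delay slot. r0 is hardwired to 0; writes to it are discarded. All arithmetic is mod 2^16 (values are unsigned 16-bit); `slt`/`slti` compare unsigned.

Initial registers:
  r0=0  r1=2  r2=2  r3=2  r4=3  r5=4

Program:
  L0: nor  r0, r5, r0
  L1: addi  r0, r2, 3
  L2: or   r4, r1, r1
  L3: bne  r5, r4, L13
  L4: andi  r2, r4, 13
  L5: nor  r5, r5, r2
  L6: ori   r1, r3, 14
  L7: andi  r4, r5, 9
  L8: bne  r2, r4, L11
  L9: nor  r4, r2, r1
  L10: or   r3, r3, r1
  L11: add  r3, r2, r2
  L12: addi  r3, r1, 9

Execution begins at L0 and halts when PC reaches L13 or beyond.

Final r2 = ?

[0] nor  r0, r5, r0  →  {r0:0, r1:2, r2:2, r3:2, r4:3, r5:4}
[1] addi  r0, r2, 3  →  {r0:0, r1:2, r2:2, r3:2, r4:3, r5:4}
[2] or   r4, r1, r1  →  {r0:0, r1:2, r2:2, r3:2, r4:2, r5:4}
[3] bne  r5, r4, L13  →  {r0:0, r1:2, r2:2, r3:2, r4:2, r5:4}  ⟨branch taken⟩
[4] andi  r2, r4, 13  →  {r0:0, r1:2, r2:0, r3:2, r4:2, r5:4}

0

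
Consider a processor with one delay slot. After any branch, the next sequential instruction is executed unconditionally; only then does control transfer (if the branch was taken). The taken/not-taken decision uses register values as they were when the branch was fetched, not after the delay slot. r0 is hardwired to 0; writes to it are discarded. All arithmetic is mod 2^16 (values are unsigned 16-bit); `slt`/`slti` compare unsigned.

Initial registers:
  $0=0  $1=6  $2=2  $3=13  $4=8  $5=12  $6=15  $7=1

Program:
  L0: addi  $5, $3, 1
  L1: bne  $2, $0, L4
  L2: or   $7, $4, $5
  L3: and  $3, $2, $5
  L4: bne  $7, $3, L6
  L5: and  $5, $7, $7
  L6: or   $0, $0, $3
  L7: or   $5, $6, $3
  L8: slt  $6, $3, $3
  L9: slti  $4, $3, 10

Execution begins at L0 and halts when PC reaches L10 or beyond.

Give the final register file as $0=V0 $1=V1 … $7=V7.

  step pc=0: addi  $5, $3, 1  regs=(0,6,2,13,8,14,15,1)
  step pc=1: bne  $2, $0, L4  cond=T  regs=(0,6,2,13,8,14,15,1)
  step pc=2: or   $7, $4, $5  regs=(0,6,2,13,8,14,15,14)
  step pc=4: bne  $7, $3, L6  cond=T  regs=(0,6,2,13,8,14,15,14)
  step pc=5: and  $5, $7, $7  regs=(0,6,2,13,8,14,15,14)
  step pc=6: or   $0, $0, $3  regs=(0,6,2,13,8,14,15,14)
  step pc=7: or   $5, $6, $3  regs=(0,6,2,13,8,15,15,14)
  step pc=8: slt  $6, $3, $3  regs=(0,6,2,13,8,15,0,14)
  step pc=9: slti  $4, $3, 10  regs=(0,6,2,13,0,15,0,14)

$0=0 $1=6 $2=2 $3=13 $4=0 $5=15 $6=0 $7=14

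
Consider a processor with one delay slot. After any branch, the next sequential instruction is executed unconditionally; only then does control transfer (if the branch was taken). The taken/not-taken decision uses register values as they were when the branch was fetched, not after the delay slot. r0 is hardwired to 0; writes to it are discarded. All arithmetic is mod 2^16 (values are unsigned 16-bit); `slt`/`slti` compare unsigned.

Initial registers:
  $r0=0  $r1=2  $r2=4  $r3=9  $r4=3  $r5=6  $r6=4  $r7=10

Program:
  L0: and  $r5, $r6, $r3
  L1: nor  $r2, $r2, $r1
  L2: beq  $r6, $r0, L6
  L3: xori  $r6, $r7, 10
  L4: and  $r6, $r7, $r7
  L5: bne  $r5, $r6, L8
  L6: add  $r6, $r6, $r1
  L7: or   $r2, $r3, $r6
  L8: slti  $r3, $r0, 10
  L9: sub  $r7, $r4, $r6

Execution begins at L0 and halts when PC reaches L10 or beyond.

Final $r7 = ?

PC=0  and  $r5, $r6, $r3     | $r0=0 $r1=2 $r2=4 $r3=9 $r4=3 $r5=0 $r6=4 $r7=10
PC=1  nor  $r2, $r2, $r1     | $r0=0 $r1=2 $r2=65529 $r3=9 $r4=3 $r5=0 $r6=4 $r7=10
PC=2  beq  $r6, $r0, L6      | $r0=0 $r1=2 $r2=65529 $r3=9 $r4=3 $r5=0 $r6=4 $r7=10  [not taken]
PC=3  xori  $r6, $r7, 10     | $r0=0 $r1=2 $r2=65529 $r3=9 $r4=3 $r5=0 $r6=0 $r7=10
PC=4  and  $r6, $r7, $r7     | $r0=0 $r1=2 $r2=65529 $r3=9 $r4=3 $r5=0 $r6=10 $r7=10
PC=5  bne  $r5, $r6, L8      | $r0=0 $r1=2 $r2=65529 $r3=9 $r4=3 $r5=0 $r6=10 $r7=10  [TAKEN]
PC=6  add  $r6, $r6, $r1     | $r0=0 $r1=2 $r2=65529 $r3=9 $r4=3 $r5=0 $r6=12 $r7=10
PC=8  slti  $r3, $r0, 10     | $r0=0 $r1=2 $r2=65529 $r3=1 $r4=3 $r5=0 $r6=12 $r7=10
PC=9  sub  $r7, $r4, $r6     | $r0=0 $r1=2 $r2=65529 $r3=1 $r4=3 $r5=0 $r6=12 $r7=65527

65527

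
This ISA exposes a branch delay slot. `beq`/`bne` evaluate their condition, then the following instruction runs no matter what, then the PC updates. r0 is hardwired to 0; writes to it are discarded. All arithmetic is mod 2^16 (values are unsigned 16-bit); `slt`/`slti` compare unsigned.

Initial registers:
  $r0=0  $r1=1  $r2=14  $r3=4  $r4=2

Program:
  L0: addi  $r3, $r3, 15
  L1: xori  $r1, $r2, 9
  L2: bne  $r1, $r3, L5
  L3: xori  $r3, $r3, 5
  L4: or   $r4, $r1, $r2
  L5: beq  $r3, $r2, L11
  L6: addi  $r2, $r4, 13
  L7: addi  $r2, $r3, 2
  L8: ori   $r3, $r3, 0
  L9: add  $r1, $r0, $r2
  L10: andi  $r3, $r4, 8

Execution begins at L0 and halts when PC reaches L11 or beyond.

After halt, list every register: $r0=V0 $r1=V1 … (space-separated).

$r0=0 $r1=24 $r2=24 $r3=0 $r4=2

PC=0  addi  $r3, $r3, 15     | $r0=0 $r1=1 $r2=14 $r3=19 $r4=2
PC=1  xori  $r1, $r2, 9      | $r0=0 $r1=7 $r2=14 $r3=19 $r4=2
PC=2  bne  $r1, $r3, L5      | $r0=0 $r1=7 $r2=14 $r3=19 $r4=2  [TAKEN]
PC=3  xori  $r3, $r3, 5      | $r0=0 $r1=7 $r2=14 $r3=22 $r4=2
PC=5  beq  $r3, $r2, L11     | $r0=0 $r1=7 $r2=14 $r3=22 $r4=2  [not taken]
PC=6  addi  $r2, $r4, 13     | $r0=0 $r1=7 $r2=15 $r3=22 $r4=2
PC=7  addi  $r2, $r3, 2      | $r0=0 $r1=7 $r2=24 $r3=22 $r4=2
PC=8  ori   $r3, $r3, 0      | $r0=0 $r1=7 $r2=24 $r3=22 $r4=2
PC=9  add  $r1, $r0, $r2     | $r0=0 $r1=24 $r2=24 $r3=22 $r4=2
PC=10 andi  $r3, $r4, 8      | $r0=0 $r1=24 $r2=24 $r3=0 $r4=2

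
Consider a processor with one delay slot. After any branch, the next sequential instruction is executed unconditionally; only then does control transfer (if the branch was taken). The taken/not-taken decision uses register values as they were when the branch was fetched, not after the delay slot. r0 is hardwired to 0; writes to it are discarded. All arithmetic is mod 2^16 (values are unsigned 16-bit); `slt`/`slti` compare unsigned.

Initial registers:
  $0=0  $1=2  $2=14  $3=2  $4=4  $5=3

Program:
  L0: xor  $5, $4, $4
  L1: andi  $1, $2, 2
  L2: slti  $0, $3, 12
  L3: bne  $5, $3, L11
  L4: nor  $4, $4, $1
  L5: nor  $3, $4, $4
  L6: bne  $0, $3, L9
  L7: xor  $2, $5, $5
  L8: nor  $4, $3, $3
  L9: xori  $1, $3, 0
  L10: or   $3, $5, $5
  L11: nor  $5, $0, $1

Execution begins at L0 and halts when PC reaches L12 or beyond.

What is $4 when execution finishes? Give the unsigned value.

#0 xor  $5, $4, $4 ; 0/2/14/2/4/0
#1 andi  $1, $2, 2 ; 0/2/14/2/4/0
#2 slti  $0, $3, 12 ; 0/2/14/2/4/0
#3 bne  $5, $3, L11 ; 0/2/14/2/4/0 ; →target
#4 nor  $4, $4, $1 ; 0/2/14/2/65529/0
#11 nor  $5, $0, $1 ; 0/2/14/2/65529/65533

65529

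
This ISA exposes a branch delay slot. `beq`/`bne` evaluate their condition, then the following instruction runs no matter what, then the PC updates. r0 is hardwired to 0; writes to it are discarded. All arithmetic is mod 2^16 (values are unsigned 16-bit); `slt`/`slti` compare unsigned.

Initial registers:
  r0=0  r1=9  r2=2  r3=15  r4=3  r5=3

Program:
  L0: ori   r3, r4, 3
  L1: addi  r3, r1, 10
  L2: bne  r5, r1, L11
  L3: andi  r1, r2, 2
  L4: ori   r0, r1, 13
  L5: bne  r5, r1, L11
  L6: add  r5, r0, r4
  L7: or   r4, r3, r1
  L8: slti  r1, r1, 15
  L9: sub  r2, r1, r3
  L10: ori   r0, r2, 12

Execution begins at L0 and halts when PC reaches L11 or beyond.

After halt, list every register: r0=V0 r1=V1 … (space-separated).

PC=0  ori   r3, r4, 3        | r0=0 r1=9 r2=2 r3=3 r4=3 r5=3
PC=1  addi  r3, r1, 10       | r0=0 r1=9 r2=2 r3=19 r4=3 r5=3
PC=2  bne  r5, r1, L11       | r0=0 r1=9 r2=2 r3=19 r4=3 r5=3  [TAKEN]
PC=3  andi  r1, r2, 2        | r0=0 r1=2 r2=2 r3=19 r4=3 r5=3

r0=0 r1=2 r2=2 r3=19 r4=3 r5=3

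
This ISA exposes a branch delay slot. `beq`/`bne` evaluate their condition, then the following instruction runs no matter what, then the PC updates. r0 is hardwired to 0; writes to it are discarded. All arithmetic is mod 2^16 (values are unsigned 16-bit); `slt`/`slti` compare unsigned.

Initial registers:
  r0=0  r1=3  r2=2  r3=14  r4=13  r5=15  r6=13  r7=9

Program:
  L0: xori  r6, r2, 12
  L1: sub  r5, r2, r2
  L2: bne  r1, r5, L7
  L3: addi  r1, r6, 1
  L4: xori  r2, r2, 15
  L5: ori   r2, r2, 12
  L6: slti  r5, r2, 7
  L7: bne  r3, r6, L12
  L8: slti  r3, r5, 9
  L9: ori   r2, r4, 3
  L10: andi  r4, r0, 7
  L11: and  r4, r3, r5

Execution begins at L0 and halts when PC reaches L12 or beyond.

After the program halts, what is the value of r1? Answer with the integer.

#0 xori  r6, r2, 12 ; 0/3/2/14/13/15/14/9
#1 sub  r5, r2, r2 ; 0/3/2/14/13/0/14/9
#2 bne  r1, r5, L7 ; 0/3/2/14/13/0/14/9 ; →target
#3 addi  r1, r6, 1 ; 0/15/2/14/13/0/14/9
#7 bne  r3, r6, L12 ; 0/15/2/14/13/0/14/9 ; →fallthru
#8 slti  r3, r5, 9 ; 0/15/2/1/13/0/14/9
#9 ori   r2, r4, 3 ; 0/15/15/1/13/0/14/9
#10 andi  r4, r0, 7 ; 0/15/15/1/0/0/14/9
#11 and  r4, r3, r5 ; 0/15/15/1/0/0/14/9

15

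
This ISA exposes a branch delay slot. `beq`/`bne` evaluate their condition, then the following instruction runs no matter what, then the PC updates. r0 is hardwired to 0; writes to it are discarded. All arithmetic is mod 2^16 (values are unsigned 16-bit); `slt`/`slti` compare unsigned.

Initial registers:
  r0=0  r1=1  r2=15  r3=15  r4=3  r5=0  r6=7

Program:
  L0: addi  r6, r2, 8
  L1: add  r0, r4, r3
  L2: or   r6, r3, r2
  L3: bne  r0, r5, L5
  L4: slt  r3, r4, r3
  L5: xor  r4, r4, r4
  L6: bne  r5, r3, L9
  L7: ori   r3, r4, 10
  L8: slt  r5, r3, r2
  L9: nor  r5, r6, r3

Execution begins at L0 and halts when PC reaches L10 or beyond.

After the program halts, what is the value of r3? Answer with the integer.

10

PC=0  addi  r6, r2, 8        | r0=0 r1=1 r2=15 r3=15 r4=3 r5=0 r6=23
PC=1  add  r0, r4, r3        | r0=0 r1=1 r2=15 r3=15 r4=3 r5=0 r6=23
PC=2  or   r6, r3, r2        | r0=0 r1=1 r2=15 r3=15 r4=3 r5=0 r6=15
PC=3  bne  r0, r5, L5        | r0=0 r1=1 r2=15 r3=15 r4=3 r5=0 r6=15  [not taken]
PC=4  slt  r3, r4, r3        | r0=0 r1=1 r2=15 r3=1 r4=3 r5=0 r6=15
PC=5  xor  r4, r4, r4        | r0=0 r1=1 r2=15 r3=1 r4=0 r5=0 r6=15
PC=6  bne  r5, r3, L9        | r0=0 r1=1 r2=15 r3=1 r4=0 r5=0 r6=15  [TAKEN]
PC=7  ori   r3, r4, 10       | r0=0 r1=1 r2=15 r3=10 r4=0 r5=0 r6=15
PC=9  nor  r5, r6, r3        | r0=0 r1=1 r2=15 r3=10 r4=0 r5=65520 r6=15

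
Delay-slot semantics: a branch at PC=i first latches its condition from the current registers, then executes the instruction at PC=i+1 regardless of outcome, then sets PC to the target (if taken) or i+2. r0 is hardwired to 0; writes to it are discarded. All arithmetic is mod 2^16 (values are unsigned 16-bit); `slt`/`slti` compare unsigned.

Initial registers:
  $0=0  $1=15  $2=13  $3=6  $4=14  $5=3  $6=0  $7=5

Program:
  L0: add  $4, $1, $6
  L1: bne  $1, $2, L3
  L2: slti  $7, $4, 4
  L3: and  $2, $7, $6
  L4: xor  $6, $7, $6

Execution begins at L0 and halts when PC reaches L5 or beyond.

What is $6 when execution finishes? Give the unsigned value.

#0 add  $4, $1, $6 ; 0/15/13/6/15/3/0/5
#1 bne  $1, $2, L3 ; 0/15/13/6/15/3/0/5 ; →target
#2 slti  $7, $4, 4 ; 0/15/13/6/15/3/0/0
#3 and  $2, $7, $6 ; 0/15/0/6/15/3/0/0
#4 xor  $6, $7, $6 ; 0/15/0/6/15/3/0/0

0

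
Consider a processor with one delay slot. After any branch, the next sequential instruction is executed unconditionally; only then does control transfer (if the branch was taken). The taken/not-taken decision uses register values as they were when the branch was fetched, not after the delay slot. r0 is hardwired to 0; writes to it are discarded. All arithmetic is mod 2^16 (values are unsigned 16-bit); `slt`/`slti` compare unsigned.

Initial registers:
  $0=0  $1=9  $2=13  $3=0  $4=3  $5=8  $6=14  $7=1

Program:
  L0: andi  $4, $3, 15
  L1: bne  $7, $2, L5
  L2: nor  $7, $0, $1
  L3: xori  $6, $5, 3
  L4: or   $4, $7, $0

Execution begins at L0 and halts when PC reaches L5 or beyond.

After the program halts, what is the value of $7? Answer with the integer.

65526

PC=0  andi  $4, $3, 15       | $0=0 $1=9 $2=13 $3=0 $4=0 $5=8 $6=14 $7=1
PC=1  bne  $7, $2, L5        | $0=0 $1=9 $2=13 $3=0 $4=0 $5=8 $6=14 $7=1  [TAKEN]
PC=2  nor  $7, $0, $1        | $0=0 $1=9 $2=13 $3=0 $4=0 $5=8 $6=14 $7=65526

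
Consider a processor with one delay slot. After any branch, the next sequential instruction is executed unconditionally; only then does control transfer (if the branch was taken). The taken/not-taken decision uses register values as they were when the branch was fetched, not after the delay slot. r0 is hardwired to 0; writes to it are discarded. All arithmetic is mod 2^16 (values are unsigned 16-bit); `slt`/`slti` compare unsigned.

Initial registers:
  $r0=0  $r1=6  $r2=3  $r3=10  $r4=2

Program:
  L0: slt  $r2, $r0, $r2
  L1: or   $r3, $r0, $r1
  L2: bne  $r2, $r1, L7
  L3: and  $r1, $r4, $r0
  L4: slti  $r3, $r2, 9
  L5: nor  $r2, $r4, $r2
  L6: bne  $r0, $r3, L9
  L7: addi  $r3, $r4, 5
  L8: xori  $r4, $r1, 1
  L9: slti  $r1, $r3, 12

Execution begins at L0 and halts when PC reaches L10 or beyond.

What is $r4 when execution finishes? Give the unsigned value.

#0 slt  $r2, $r0, $r2 ; 0/6/1/10/2
#1 or   $r3, $r0, $r1 ; 0/6/1/6/2
#2 bne  $r2, $r1, L7 ; 0/6/1/6/2 ; →target
#3 and  $r1, $r4, $r0 ; 0/0/1/6/2
#7 addi  $r3, $r4, 5 ; 0/0/1/7/2
#8 xori  $r4, $r1, 1 ; 0/0/1/7/1
#9 slti  $r1, $r3, 12 ; 0/1/1/7/1

1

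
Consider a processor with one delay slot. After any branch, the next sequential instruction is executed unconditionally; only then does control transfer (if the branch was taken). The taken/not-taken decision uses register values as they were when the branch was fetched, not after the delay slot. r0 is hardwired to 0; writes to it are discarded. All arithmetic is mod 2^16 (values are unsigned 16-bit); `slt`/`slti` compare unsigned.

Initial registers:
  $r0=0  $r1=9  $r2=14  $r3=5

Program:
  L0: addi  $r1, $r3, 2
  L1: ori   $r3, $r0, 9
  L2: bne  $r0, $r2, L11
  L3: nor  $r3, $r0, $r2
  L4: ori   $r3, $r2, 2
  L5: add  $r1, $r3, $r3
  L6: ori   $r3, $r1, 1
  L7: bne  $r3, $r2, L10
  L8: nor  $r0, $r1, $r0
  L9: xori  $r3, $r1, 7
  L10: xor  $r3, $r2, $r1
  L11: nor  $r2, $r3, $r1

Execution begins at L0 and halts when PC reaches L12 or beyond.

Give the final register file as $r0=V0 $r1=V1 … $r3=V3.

PC=0  addi  $r1, $r3, 2      | $r0=0 $r1=7 $r2=14 $r3=5
PC=1  ori   $r3, $r0, 9      | $r0=0 $r1=7 $r2=14 $r3=9
PC=2  bne  $r0, $r2, L11     | $r0=0 $r1=7 $r2=14 $r3=9  [TAKEN]
PC=3  nor  $r3, $r0, $r2     | $r0=0 $r1=7 $r2=14 $r3=65521
PC=11 nor  $r2, $r3, $r1     | $r0=0 $r1=7 $r2=8 $r3=65521

$r0=0 $r1=7 $r2=8 $r3=65521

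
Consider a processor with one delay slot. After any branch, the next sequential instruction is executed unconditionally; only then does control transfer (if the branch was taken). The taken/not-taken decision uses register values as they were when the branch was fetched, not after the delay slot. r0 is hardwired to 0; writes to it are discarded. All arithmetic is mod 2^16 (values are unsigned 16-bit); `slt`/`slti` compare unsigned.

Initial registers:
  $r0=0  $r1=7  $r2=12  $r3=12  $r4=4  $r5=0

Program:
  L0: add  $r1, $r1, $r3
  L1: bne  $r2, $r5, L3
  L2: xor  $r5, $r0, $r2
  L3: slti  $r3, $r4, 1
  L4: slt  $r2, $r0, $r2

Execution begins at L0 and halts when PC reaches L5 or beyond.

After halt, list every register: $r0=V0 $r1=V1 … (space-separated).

$r0=0 $r1=19 $r2=1 $r3=0 $r4=4 $r5=12

PC=0  add  $r1, $r1, $r3     | $r0=0 $r1=19 $r2=12 $r3=12 $r4=4 $r5=0
PC=1  bne  $r2, $r5, L3      | $r0=0 $r1=19 $r2=12 $r3=12 $r4=4 $r5=0  [TAKEN]
PC=2  xor  $r5, $r0, $r2     | $r0=0 $r1=19 $r2=12 $r3=12 $r4=4 $r5=12
PC=3  slti  $r3, $r4, 1      | $r0=0 $r1=19 $r2=12 $r3=0 $r4=4 $r5=12
PC=4  slt  $r2, $r0, $r2     | $r0=0 $r1=19 $r2=1 $r3=0 $r4=4 $r5=12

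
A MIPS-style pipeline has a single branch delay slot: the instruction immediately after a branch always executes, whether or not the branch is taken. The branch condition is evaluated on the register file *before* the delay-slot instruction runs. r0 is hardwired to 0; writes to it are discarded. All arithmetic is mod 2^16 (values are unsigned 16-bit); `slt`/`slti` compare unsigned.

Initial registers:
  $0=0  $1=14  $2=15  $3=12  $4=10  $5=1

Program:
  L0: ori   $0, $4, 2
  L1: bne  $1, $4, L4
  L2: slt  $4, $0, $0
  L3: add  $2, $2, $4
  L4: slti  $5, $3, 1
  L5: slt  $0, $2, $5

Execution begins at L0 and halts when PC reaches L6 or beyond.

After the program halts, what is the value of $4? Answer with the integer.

PC=0  ori   $0, $4, 2        | $0=0 $1=14 $2=15 $3=12 $4=10 $5=1
PC=1  bne  $1, $4, L4        | $0=0 $1=14 $2=15 $3=12 $4=10 $5=1  [TAKEN]
PC=2  slt  $4, $0, $0        | $0=0 $1=14 $2=15 $3=12 $4=0 $5=1
PC=4  slti  $5, $3, 1        | $0=0 $1=14 $2=15 $3=12 $4=0 $5=0
PC=5  slt  $0, $2, $5        | $0=0 $1=14 $2=15 $3=12 $4=0 $5=0

0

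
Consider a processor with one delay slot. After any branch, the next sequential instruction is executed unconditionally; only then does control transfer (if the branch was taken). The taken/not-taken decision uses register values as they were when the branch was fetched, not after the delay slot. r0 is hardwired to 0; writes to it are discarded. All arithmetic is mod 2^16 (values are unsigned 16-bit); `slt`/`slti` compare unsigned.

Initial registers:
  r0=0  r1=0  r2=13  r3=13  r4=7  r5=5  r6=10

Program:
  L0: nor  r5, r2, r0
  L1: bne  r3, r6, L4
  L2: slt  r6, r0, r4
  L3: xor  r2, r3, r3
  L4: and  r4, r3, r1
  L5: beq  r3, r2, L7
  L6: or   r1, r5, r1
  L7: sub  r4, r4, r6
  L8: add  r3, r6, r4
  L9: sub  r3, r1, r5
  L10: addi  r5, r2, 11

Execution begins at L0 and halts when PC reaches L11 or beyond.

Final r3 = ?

  step pc=0: nor  r5, r2, r0  regs=(0,0,13,13,7,65522,10)
  step pc=1: bne  r3, r6, L4  cond=T  regs=(0,0,13,13,7,65522,10)
  step pc=2: slt  r6, r0, r4  regs=(0,0,13,13,7,65522,1)
  step pc=4: and  r4, r3, r1  regs=(0,0,13,13,0,65522,1)
  step pc=5: beq  r3, r2, L7  cond=T  regs=(0,0,13,13,0,65522,1)
  step pc=6: or   r1, r5, r1  regs=(0,65522,13,13,0,65522,1)
  step pc=7: sub  r4, r4, r6  regs=(0,65522,13,13,65535,65522,1)
  step pc=8: add  r3, r6, r4  regs=(0,65522,13,0,65535,65522,1)
  step pc=9: sub  r3, r1, r5  regs=(0,65522,13,0,65535,65522,1)
  step pc=10: addi  r5, r2, 11  regs=(0,65522,13,0,65535,24,1)

0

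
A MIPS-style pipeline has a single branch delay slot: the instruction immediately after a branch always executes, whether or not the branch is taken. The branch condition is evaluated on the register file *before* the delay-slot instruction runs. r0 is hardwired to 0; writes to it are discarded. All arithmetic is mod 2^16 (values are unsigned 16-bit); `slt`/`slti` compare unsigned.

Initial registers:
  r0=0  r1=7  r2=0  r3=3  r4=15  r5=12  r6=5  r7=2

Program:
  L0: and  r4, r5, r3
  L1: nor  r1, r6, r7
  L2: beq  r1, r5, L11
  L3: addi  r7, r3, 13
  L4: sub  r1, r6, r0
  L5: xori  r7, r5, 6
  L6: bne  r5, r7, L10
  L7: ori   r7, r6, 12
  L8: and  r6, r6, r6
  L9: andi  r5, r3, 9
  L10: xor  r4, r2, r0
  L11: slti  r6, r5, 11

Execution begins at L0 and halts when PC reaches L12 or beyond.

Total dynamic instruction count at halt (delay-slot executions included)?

  step pc=0: and  r4, r5, r3  regs=(0,7,0,3,0,12,5,2)
  step pc=1: nor  r1, r6, r7  regs=(0,65528,0,3,0,12,5,2)
  step pc=2: beq  r1, r5, L11  cond=F  regs=(0,65528,0,3,0,12,5,2)
  step pc=3: addi  r7, r3, 13  regs=(0,65528,0,3,0,12,5,16)
  step pc=4: sub  r1, r6, r0  regs=(0,5,0,3,0,12,5,16)
  step pc=5: xori  r7, r5, 6  regs=(0,5,0,3,0,12,5,10)
  step pc=6: bne  r5, r7, L10  cond=T  regs=(0,5,0,3,0,12,5,10)
  step pc=7: ori   r7, r6, 12  regs=(0,5,0,3,0,12,5,13)
  step pc=10: xor  r4, r2, r0  regs=(0,5,0,3,0,12,5,13)
  step pc=11: slti  r6, r5, 11  regs=(0,5,0,3,0,12,0,13)

10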